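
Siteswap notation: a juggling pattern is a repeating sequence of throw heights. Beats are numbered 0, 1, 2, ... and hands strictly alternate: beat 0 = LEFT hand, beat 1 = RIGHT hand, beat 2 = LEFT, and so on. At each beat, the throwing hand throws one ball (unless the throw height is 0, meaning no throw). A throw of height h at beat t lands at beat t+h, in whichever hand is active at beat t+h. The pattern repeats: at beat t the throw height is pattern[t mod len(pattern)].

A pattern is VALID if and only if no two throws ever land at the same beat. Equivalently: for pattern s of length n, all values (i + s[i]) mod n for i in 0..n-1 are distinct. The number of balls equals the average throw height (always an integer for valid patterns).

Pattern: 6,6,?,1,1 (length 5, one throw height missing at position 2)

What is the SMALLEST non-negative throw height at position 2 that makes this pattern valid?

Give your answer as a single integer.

i=0: (0 + 6) mod 5 = 1
i=1: (1 + 6) mod 5 = 2
i=2: s[i]=? (unknown)
i=3: (3 + 1) mod 5 = 4
i=4: (4 + 1) mod 5 = 0
Known residues: [0, 1, 2, 4]; need a permutation of 0..4, so missing residue r = 3
Need (2 + s) mod 5 = 3; smallest s = (3 - 2) mod 5 = 1

Answer: 1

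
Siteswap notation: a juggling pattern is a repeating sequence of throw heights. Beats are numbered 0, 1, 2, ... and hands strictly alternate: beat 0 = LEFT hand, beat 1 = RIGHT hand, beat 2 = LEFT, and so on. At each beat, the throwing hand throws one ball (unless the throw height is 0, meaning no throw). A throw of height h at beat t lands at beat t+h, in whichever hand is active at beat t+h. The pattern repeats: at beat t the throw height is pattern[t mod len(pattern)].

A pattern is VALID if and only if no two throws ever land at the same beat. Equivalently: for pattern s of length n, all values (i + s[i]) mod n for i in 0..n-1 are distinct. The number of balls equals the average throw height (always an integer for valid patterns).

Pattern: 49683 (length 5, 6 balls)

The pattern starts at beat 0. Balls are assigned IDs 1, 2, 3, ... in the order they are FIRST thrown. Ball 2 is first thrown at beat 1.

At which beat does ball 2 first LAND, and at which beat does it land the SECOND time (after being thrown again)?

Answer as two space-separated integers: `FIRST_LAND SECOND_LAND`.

Answer: 10 14

Derivation:
Beat 0 (L): throw ball1 h=4 -> lands@4:L; in-air after throw: [b1@4:L]
Beat 1 (R): throw ball2 h=9 -> lands@10:L; in-air after throw: [b1@4:L b2@10:L]
Beat 2 (L): throw ball3 h=6 -> lands@8:L; in-air after throw: [b1@4:L b3@8:L b2@10:L]
Beat 3 (R): throw ball4 h=8 -> lands@11:R; in-air after throw: [b1@4:L b3@8:L b2@10:L b4@11:R]
Beat 4 (L): throw ball1 h=3 -> lands@7:R; in-air after throw: [b1@7:R b3@8:L b2@10:L b4@11:R]
Beat 5 (R): throw ball5 h=4 -> lands@9:R; in-air after throw: [b1@7:R b3@8:L b5@9:R b2@10:L b4@11:R]
Beat 6 (L): throw ball6 h=9 -> lands@15:R; in-air after throw: [b1@7:R b3@8:L b5@9:R b2@10:L b4@11:R b6@15:R]
Beat 7 (R): throw ball1 h=6 -> lands@13:R; in-air after throw: [b3@8:L b5@9:R b2@10:L b4@11:R b1@13:R b6@15:R]
Beat 8 (L): throw ball3 h=8 -> lands@16:L; in-air after throw: [b5@9:R b2@10:L b4@11:R b1@13:R b6@15:R b3@16:L]
Beat 9 (R): throw ball5 h=3 -> lands@12:L; in-air after throw: [b2@10:L b4@11:R b5@12:L b1@13:R b6@15:R b3@16:L]
Beat 10 (L): throw ball2 h=4 -> lands@14:L; in-air after throw: [b4@11:R b5@12:L b1@13:R b2@14:L b6@15:R b3@16:L]
Beat 11 (R): throw ball4 h=9 -> lands@20:L; in-air after throw: [b5@12:L b1@13:R b2@14:L b6@15:R b3@16:L b4@20:L]
Beat 12 (L): throw ball5 h=6 -> lands@18:L; in-air after throw: [b1@13:R b2@14:L b6@15:R b3@16:L b5@18:L b4@20:L]
Beat 13 (R): throw ball1 h=8 -> lands@21:R; in-air after throw: [b2@14:L b6@15:R b3@16:L b5@18:L b4@20:L b1@21:R]
Beat 14 (L): throw ball2 h=3 -> lands@17:R; in-air after throw: [b6@15:R b3@16:L b2@17:R b5@18:L b4@20:L b1@21:R]
Ball 2: thrown@1 h=9 -> first land @10; rethrown@10 h=4 -> second land @14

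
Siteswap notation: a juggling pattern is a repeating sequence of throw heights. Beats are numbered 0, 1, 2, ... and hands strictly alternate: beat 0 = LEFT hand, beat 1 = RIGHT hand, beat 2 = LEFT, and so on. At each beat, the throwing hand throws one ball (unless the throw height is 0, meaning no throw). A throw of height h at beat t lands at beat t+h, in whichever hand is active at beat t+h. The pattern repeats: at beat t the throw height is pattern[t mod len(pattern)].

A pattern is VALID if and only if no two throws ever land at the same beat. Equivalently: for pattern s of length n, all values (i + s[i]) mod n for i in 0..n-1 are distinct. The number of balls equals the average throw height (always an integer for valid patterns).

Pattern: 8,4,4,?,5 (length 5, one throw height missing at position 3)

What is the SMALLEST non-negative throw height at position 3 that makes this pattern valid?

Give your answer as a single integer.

i=0: (0 + 8) mod 5 = 3
i=1: (1 + 4) mod 5 = 0
i=2: (2 + 4) mod 5 = 1
i=3: s[i]=? (unknown)
i=4: (4 + 5) mod 5 = 4
Known residues: [0, 1, 3, 4]; need a permutation of 0..4, so missing residue r = 2
Need (3 + s) mod 5 = 2; smallest s = (2 - 3) mod 5 = 4

Answer: 4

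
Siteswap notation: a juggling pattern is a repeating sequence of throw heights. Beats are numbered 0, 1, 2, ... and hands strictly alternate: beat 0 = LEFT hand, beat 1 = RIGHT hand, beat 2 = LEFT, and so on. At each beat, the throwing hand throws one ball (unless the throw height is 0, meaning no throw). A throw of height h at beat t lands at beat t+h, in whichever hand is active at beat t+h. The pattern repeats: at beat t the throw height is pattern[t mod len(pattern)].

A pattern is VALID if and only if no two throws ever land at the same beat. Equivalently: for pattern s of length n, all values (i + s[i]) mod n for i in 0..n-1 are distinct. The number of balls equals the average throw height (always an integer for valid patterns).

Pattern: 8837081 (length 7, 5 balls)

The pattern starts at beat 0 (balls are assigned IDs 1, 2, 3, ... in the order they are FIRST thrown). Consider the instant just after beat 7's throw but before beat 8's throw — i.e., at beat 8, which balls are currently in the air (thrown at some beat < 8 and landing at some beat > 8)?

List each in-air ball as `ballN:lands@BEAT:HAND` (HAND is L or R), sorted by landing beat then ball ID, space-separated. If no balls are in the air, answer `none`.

Beat 0 (L): throw ball1 h=8 -> lands@8:L; in-air after throw: [b1@8:L]
Beat 1 (R): throw ball2 h=8 -> lands@9:R; in-air after throw: [b1@8:L b2@9:R]
Beat 2 (L): throw ball3 h=3 -> lands@5:R; in-air after throw: [b3@5:R b1@8:L b2@9:R]
Beat 3 (R): throw ball4 h=7 -> lands@10:L; in-air after throw: [b3@5:R b1@8:L b2@9:R b4@10:L]
Beat 5 (R): throw ball3 h=8 -> lands@13:R; in-air after throw: [b1@8:L b2@9:R b4@10:L b3@13:R]
Beat 6 (L): throw ball5 h=1 -> lands@7:R; in-air after throw: [b5@7:R b1@8:L b2@9:R b4@10:L b3@13:R]
Beat 7 (R): throw ball5 h=8 -> lands@15:R; in-air after throw: [b1@8:L b2@9:R b4@10:L b3@13:R b5@15:R]
Beat 8 (L): throw ball1 h=8 -> lands@16:L; in-air after throw: [b2@9:R b4@10:L b3@13:R b5@15:R b1@16:L]

Answer: ball2:lands@9:R ball4:lands@10:L ball3:lands@13:R ball5:lands@15:R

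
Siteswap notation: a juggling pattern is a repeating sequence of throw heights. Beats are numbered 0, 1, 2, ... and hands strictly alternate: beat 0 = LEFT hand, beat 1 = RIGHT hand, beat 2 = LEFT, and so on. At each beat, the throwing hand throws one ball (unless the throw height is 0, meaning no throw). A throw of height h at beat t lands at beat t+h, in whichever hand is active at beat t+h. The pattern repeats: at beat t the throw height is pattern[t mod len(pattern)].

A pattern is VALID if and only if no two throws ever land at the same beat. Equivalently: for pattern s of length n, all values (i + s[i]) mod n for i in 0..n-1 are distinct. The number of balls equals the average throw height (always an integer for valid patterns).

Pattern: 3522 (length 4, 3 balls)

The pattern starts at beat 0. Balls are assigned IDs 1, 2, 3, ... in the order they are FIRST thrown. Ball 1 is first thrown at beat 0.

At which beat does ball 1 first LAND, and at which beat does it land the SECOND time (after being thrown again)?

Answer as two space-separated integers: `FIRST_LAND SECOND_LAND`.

Answer: 3 5

Derivation:
Beat 0 (L): throw ball1 h=3 -> lands@3:R; in-air after throw: [b1@3:R]
Beat 1 (R): throw ball2 h=5 -> lands@6:L; in-air after throw: [b1@3:R b2@6:L]
Beat 2 (L): throw ball3 h=2 -> lands@4:L; in-air after throw: [b1@3:R b3@4:L b2@6:L]
Beat 3 (R): throw ball1 h=2 -> lands@5:R; in-air after throw: [b3@4:L b1@5:R b2@6:L]
Beat 4 (L): throw ball3 h=3 -> lands@7:R; in-air after throw: [b1@5:R b2@6:L b3@7:R]
Beat 5 (R): throw ball1 h=5 -> lands@10:L; in-air after throw: [b2@6:L b3@7:R b1@10:L]
Ball 1: thrown@0 h=3 -> first land @3; rethrown@3 h=2 -> second land @5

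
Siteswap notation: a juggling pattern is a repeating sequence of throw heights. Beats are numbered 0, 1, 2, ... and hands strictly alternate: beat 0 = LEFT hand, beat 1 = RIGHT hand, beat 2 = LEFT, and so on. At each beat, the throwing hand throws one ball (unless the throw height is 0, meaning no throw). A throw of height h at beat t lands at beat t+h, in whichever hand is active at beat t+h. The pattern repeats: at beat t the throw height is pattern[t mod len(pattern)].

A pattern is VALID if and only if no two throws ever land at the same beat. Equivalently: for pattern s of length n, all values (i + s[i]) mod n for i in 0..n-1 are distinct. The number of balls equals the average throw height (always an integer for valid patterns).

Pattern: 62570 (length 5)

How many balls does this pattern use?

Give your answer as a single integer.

Pattern = [6, 2, 5, 7, 0], length n = 5
  position 0: throw height = 6, running sum = 6
  position 1: throw height = 2, running sum = 8
  position 2: throw height = 5, running sum = 13
  position 3: throw height = 7, running sum = 20
  position 4: throw height = 0, running sum = 20
Total sum = 20; balls = sum / n = 20 / 5 = 4

Answer: 4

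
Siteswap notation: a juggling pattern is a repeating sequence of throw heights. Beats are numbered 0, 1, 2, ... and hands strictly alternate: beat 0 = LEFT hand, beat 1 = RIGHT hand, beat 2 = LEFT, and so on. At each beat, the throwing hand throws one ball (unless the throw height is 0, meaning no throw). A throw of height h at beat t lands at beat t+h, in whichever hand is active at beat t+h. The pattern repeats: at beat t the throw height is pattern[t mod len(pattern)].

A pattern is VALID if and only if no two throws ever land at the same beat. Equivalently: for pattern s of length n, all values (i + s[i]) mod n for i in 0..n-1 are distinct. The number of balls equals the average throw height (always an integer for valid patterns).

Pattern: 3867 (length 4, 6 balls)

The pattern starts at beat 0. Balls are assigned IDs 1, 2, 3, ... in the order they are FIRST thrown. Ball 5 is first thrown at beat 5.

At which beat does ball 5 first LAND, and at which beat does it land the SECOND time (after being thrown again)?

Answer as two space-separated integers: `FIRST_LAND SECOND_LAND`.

Answer: 13 21

Derivation:
Beat 0 (L): throw ball1 h=3 -> lands@3:R; in-air after throw: [b1@3:R]
Beat 1 (R): throw ball2 h=8 -> lands@9:R; in-air after throw: [b1@3:R b2@9:R]
Beat 2 (L): throw ball3 h=6 -> lands@8:L; in-air after throw: [b1@3:R b3@8:L b2@9:R]
Beat 3 (R): throw ball1 h=7 -> lands@10:L; in-air after throw: [b3@8:L b2@9:R b1@10:L]
Beat 4 (L): throw ball4 h=3 -> lands@7:R; in-air after throw: [b4@7:R b3@8:L b2@9:R b1@10:L]
Beat 5 (R): throw ball5 h=8 -> lands@13:R; in-air after throw: [b4@7:R b3@8:L b2@9:R b1@10:L b5@13:R]
Beat 6 (L): throw ball6 h=6 -> lands@12:L; in-air after throw: [b4@7:R b3@8:L b2@9:R b1@10:L b6@12:L b5@13:R]
Beat 7 (R): throw ball4 h=7 -> lands@14:L; in-air after throw: [b3@8:L b2@9:R b1@10:L b6@12:L b5@13:R b4@14:L]
Beat 8 (L): throw ball3 h=3 -> lands@11:R; in-air after throw: [b2@9:R b1@10:L b3@11:R b6@12:L b5@13:R b4@14:L]
Beat 9 (R): throw ball2 h=8 -> lands@17:R; in-air after throw: [b1@10:L b3@11:R b6@12:L b5@13:R b4@14:L b2@17:R]
Beat 10 (L): throw ball1 h=6 -> lands@16:L; in-air after throw: [b3@11:R b6@12:L b5@13:R b4@14:L b1@16:L b2@17:R]
Beat 11 (R): throw ball3 h=7 -> lands@18:L; in-air after throw: [b6@12:L b5@13:R b4@14:L b1@16:L b2@17:R b3@18:L]
Beat 12 (L): throw ball6 h=3 -> lands@15:R; in-air after throw: [b5@13:R b4@14:L b6@15:R b1@16:L b2@17:R b3@18:L]
Beat 13 (R): throw ball5 h=8 -> lands@21:R; in-air after throw: [b4@14:L b6@15:R b1@16:L b2@17:R b3@18:L b5@21:R]
Beat 14 (L): throw ball4 h=6 -> lands@20:L; in-air after throw: [b6@15:R b1@16:L b2@17:R b3@18:L b4@20:L b5@21:R]
Ball 5: thrown@5 h=8 -> first land @13; rethrown@13 h=8 -> second land @21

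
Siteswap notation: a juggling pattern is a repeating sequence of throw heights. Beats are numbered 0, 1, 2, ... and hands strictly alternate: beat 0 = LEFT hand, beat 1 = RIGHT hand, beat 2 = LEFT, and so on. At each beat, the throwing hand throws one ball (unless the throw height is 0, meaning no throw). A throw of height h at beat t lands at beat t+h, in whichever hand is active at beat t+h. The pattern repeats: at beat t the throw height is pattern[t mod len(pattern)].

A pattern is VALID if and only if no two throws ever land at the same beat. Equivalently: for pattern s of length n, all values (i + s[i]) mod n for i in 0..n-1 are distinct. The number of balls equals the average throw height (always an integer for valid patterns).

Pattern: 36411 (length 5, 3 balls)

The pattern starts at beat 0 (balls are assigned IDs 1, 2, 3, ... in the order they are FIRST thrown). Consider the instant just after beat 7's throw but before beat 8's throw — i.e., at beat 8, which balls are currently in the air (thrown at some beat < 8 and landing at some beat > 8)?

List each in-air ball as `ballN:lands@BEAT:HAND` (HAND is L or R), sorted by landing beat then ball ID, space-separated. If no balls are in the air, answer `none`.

Beat 0 (L): throw ball1 h=3 -> lands@3:R; in-air after throw: [b1@3:R]
Beat 1 (R): throw ball2 h=6 -> lands@7:R; in-air after throw: [b1@3:R b2@7:R]
Beat 2 (L): throw ball3 h=4 -> lands@6:L; in-air after throw: [b1@3:R b3@6:L b2@7:R]
Beat 3 (R): throw ball1 h=1 -> lands@4:L; in-air after throw: [b1@4:L b3@6:L b2@7:R]
Beat 4 (L): throw ball1 h=1 -> lands@5:R; in-air after throw: [b1@5:R b3@6:L b2@7:R]
Beat 5 (R): throw ball1 h=3 -> lands@8:L; in-air after throw: [b3@6:L b2@7:R b1@8:L]
Beat 6 (L): throw ball3 h=6 -> lands@12:L; in-air after throw: [b2@7:R b1@8:L b3@12:L]
Beat 7 (R): throw ball2 h=4 -> lands@11:R; in-air after throw: [b1@8:L b2@11:R b3@12:L]
Beat 8 (L): throw ball1 h=1 -> lands@9:R; in-air after throw: [b1@9:R b2@11:R b3@12:L]

Answer: ball2:lands@11:R ball3:lands@12:L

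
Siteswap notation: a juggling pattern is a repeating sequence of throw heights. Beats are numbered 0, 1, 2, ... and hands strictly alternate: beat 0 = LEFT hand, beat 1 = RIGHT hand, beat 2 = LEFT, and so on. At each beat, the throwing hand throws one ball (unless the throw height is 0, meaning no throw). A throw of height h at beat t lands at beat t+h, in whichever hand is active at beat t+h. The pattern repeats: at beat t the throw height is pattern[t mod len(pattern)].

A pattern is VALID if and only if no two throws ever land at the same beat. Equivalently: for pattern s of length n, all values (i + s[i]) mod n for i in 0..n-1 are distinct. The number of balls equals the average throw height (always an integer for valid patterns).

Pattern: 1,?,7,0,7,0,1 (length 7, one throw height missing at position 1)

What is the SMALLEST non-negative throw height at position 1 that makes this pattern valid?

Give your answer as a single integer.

i=0: (0 + 1) mod 7 = 1
i=1: s[i]=? (unknown)
i=2: (2 + 7) mod 7 = 2
i=3: (3 + 0) mod 7 = 3
i=4: (4 + 7) mod 7 = 4
i=5: (5 + 0) mod 7 = 5
i=6: (6 + 1) mod 7 = 0
Known residues: [0, 1, 2, 3, 4, 5]; need a permutation of 0..6, so missing residue r = 6
Need (1 + s) mod 7 = 6; smallest s = (6 - 1) mod 7 = 5

Answer: 5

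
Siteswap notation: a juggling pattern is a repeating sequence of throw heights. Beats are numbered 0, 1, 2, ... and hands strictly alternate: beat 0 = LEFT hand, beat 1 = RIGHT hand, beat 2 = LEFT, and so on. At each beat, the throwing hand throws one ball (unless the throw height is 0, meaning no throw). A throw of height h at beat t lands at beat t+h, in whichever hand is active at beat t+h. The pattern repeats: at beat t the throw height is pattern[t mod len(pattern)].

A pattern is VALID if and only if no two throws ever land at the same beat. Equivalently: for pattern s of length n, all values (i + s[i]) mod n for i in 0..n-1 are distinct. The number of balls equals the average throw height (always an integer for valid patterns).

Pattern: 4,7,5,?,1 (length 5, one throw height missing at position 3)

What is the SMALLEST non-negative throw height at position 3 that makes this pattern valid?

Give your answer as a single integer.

i=0: (0 + 4) mod 5 = 4
i=1: (1 + 7) mod 5 = 3
i=2: (2 + 5) mod 5 = 2
i=3: s[i]=? (unknown)
i=4: (4 + 1) mod 5 = 0
Known residues: [0, 2, 3, 4]; need a permutation of 0..4, so missing residue r = 1
Need (3 + s) mod 5 = 1; smallest s = (1 - 3) mod 5 = 3

Answer: 3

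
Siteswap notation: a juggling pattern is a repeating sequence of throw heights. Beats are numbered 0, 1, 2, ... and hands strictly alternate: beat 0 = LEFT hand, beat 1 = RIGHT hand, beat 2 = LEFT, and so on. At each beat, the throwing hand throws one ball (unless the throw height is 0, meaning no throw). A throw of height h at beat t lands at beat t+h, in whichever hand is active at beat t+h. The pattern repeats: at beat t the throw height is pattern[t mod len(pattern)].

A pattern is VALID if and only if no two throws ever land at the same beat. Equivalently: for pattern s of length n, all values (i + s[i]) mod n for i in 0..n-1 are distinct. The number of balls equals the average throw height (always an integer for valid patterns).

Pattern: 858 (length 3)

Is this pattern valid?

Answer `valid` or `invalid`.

i=0: (i + s[i]) mod n = (0 + 8) mod 3 = 2
i=1: (i + s[i]) mod n = (1 + 5) mod 3 = 0
i=2: (i + s[i]) mod n = (2 + 8) mod 3 = 1
Residues: [2, 0, 1], distinct: True

Answer: valid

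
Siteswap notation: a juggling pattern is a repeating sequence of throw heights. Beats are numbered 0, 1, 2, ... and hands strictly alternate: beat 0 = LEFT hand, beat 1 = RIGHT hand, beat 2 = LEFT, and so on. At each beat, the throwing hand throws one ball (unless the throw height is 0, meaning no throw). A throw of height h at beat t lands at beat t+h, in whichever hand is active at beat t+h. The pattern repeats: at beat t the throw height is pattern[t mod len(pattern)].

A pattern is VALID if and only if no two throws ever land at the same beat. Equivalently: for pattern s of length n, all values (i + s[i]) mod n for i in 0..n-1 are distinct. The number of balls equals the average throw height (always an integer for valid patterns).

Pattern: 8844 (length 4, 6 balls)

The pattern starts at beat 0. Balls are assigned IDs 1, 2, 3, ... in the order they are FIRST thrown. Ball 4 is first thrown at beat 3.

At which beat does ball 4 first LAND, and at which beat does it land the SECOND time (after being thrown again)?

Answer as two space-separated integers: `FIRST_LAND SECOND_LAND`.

Beat 0 (L): throw ball1 h=8 -> lands@8:L; in-air after throw: [b1@8:L]
Beat 1 (R): throw ball2 h=8 -> lands@9:R; in-air after throw: [b1@8:L b2@9:R]
Beat 2 (L): throw ball3 h=4 -> lands@6:L; in-air after throw: [b3@6:L b1@8:L b2@9:R]
Beat 3 (R): throw ball4 h=4 -> lands@7:R; in-air after throw: [b3@6:L b4@7:R b1@8:L b2@9:R]
Beat 4 (L): throw ball5 h=8 -> lands@12:L; in-air after throw: [b3@6:L b4@7:R b1@8:L b2@9:R b5@12:L]
Beat 5 (R): throw ball6 h=8 -> lands@13:R; in-air after throw: [b3@6:L b4@7:R b1@8:L b2@9:R b5@12:L b6@13:R]
Beat 6 (L): throw ball3 h=4 -> lands@10:L; in-air after throw: [b4@7:R b1@8:L b2@9:R b3@10:L b5@12:L b6@13:R]
Beat 7 (R): throw ball4 h=4 -> lands@11:R; in-air after throw: [b1@8:L b2@9:R b3@10:L b4@11:R b5@12:L b6@13:R]
Beat 8 (L): throw ball1 h=8 -> lands@16:L; in-air after throw: [b2@9:R b3@10:L b4@11:R b5@12:L b6@13:R b1@16:L]
Beat 9 (R): throw ball2 h=8 -> lands@17:R; in-air after throw: [b3@10:L b4@11:R b5@12:L b6@13:R b1@16:L b2@17:R]
Beat 10 (L): throw ball3 h=4 -> lands@14:L; in-air after throw: [b4@11:R b5@12:L b6@13:R b3@14:L b1@16:L b2@17:R]
Beat 11 (R): throw ball4 h=4 -> lands@15:R; in-air after throw: [b5@12:L b6@13:R b3@14:L b4@15:R b1@16:L b2@17:R]
Ball 4: thrown@3 h=4 -> first land @7; rethrown@7 h=4 -> second land @11

Answer: 7 11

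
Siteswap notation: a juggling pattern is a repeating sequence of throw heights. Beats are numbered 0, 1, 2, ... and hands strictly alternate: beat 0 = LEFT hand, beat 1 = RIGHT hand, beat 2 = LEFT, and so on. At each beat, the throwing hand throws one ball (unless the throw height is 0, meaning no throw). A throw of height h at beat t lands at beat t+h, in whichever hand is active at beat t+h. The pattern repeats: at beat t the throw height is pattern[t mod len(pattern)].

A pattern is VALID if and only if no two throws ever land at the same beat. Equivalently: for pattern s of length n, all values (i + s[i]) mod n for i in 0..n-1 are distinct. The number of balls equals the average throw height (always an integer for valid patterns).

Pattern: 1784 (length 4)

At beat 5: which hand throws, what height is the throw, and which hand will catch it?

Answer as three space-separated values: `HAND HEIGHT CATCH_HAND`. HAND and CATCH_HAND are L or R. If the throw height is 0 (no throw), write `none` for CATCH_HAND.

Beat 5: 5 mod 2 = 1, so hand = R
Throw height = pattern[5 mod 4] = pattern[1] = 7
Lands at beat 5+7=12, 12 mod 2 = 0, so catch hand = L

Answer: R 7 L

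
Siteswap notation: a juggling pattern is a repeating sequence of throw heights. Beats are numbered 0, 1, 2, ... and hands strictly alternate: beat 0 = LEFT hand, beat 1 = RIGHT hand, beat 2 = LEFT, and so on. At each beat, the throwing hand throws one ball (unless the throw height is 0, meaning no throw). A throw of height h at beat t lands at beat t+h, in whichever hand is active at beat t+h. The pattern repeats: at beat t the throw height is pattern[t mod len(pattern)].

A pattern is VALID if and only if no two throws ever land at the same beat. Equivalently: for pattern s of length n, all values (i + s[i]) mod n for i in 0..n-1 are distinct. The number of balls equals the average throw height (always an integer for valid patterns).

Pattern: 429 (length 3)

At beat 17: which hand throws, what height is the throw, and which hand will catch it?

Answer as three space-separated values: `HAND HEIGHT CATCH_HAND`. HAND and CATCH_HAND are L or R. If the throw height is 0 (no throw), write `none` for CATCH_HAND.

Beat 17: 17 mod 2 = 1, so hand = R
Throw height = pattern[17 mod 3] = pattern[2] = 9
Lands at beat 17+9=26, 26 mod 2 = 0, so catch hand = L

Answer: R 9 L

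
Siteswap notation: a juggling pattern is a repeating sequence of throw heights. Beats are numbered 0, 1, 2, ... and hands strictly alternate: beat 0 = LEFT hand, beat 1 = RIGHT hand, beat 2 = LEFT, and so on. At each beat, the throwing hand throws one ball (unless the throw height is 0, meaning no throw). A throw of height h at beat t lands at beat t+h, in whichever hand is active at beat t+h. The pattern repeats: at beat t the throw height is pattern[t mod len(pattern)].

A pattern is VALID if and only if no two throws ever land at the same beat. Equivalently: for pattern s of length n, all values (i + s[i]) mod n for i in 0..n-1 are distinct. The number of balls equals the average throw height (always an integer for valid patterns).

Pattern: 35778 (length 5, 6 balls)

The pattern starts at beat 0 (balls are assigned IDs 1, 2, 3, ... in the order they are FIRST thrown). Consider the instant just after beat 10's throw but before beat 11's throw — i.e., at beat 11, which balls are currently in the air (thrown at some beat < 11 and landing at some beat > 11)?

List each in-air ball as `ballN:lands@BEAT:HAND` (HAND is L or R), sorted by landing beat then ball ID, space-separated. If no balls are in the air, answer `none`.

Answer: ball4:lands@12:L ball1:lands@13:R ball6:lands@14:L ball5:lands@15:R ball3:lands@17:R

Derivation:
Beat 0 (L): throw ball1 h=3 -> lands@3:R; in-air after throw: [b1@3:R]
Beat 1 (R): throw ball2 h=5 -> lands@6:L; in-air after throw: [b1@3:R b2@6:L]
Beat 2 (L): throw ball3 h=7 -> lands@9:R; in-air after throw: [b1@3:R b2@6:L b3@9:R]
Beat 3 (R): throw ball1 h=7 -> lands@10:L; in-air after throw: [b2@6:L b3@9:R b1@10:L]
Beat 4 (L): throw ball4 h=8 -> lands@12:L; in-air after throw: [b2@6:L b3@9:R b1@10:L b4@12:L]
Beat 5 (R): throw ball5 h=3 -> lands@8:L; in-air after throw: [b2@6:L b5@8:L b3@9:R b1@10:L b4@12:L]
Beat 6 (L): throw ball2 h=5 -> lands@11:R; in-air after throw: [b5@8:L b3@9:R b1@10:L b2@11:R b4@12:L]
Beat 7 (R): throw ball6 h=7 -> lands@14:L; in-air after throw: [b5@8:L b3@9:R b1@10:L b2@11:R b4@12:L b6@14:L]
Beat 8 (L): throw ball5 h=7 -> lands@15:R; in-air after throw: [b3@9:R b1@10:L b2@11:R b4@12:L b6@14:L b5@15:R]
Beat 9 (R): throw ball3 h=8 -> lands@17:R; in-air after throw: [b1@10:L b2@11:R b4@12:L b6@14:L b5@15:R b3@17:R]
Beat 10 (L): throw ball1 h=3 -> lands@13:R; in-air after throw: [b2@11:R b4@12:L b1@13:R b6@14:L b5@15:R b3@17:R]
Beat 11 (R): throw ball2 h=5 -> lands@16:L; in-air after throw: [b4@12:L b1@13:R b6@14:L b5@15:R b2@16:L b3@17:R]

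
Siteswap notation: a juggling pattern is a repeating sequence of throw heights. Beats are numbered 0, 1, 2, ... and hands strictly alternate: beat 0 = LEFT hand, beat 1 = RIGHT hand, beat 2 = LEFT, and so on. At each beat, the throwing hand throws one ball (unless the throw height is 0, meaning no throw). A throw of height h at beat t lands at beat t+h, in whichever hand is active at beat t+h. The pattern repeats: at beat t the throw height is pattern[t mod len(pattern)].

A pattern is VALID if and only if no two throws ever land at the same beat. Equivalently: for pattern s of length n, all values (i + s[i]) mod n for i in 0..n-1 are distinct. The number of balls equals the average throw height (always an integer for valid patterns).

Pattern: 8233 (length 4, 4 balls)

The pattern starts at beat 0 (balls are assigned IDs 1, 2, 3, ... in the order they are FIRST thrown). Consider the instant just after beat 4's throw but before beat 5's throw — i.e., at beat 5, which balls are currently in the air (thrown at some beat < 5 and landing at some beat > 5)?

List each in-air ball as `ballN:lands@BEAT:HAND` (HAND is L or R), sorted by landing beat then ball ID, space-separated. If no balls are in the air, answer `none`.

Answer: ball2:lands@6:L ball1:lands@8:L ball4:lands@12:L

Derivation:
Beat 0 (L): throw ball1 h=8 -> lands@8:L; in-air after throw: [b1@8:L]
Beat 1 (R): throw ball2 h=2 -> lands@3:R; in-air after throw: [b2@3:R b1@8:L]
Beat 2 (L): throw ball3 h=3 -> lands@5:R; in-air after throw: [b2@3:R b3@5:R b1@8:L]
Beat 3 (R): throw ball2 h=3 -> lands@6:L; in-air after throw: [b3@5:R b2@6:L b1@8:L]
Beat 4 (L): throw ball4 h=8 -> lands@12:L; in-air after throw: [b3@5:R b2@6:L b1@8:L b4@12:L]
Beat 5 (R): throw ball3 h=2 -> lands@7:R; in-air after throw: [b2@6:L b3@7:R b1@8:L b4@12:L]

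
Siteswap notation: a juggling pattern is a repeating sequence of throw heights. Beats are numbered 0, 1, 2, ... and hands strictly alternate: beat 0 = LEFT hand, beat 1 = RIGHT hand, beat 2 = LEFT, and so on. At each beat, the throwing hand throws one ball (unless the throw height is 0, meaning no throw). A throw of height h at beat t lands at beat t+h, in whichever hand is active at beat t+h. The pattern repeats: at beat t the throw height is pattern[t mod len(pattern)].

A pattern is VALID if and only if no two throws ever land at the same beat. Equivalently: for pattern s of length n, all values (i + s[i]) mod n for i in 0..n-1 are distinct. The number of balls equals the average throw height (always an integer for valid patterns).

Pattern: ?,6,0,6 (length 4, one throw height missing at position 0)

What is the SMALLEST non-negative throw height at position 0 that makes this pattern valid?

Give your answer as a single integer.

Answer: 0

Derivation:
i=0: s[i]=? (unknown)
i=1: (1 + 6) mod 4 = 3
i=2: (2 + 0) mod 4 = 2
i=3: (3 + 6) mod 4 = 1
Known residues: [1, 2, 3]; need a permutation of 0..3, so missing residue r = 0
Need (0 + s) mod 4 = 0; smallest s = (0 - 0) mod 4 = 0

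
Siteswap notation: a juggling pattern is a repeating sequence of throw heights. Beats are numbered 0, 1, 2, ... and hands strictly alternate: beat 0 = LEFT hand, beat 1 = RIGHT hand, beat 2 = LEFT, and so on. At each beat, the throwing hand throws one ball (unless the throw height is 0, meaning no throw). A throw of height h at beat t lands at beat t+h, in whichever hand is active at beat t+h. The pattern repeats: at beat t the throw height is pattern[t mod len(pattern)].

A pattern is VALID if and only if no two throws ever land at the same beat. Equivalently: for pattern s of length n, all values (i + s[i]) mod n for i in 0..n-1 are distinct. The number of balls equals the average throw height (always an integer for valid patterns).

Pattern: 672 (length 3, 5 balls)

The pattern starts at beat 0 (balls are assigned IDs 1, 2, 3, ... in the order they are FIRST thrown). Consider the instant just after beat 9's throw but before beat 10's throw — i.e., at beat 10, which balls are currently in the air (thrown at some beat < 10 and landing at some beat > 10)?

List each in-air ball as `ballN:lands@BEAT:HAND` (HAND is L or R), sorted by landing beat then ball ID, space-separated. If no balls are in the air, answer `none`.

Beat 0 (L): throw ball1 h=6 -> lands@6:L; in-air after throw: [b1@6:L]
Beat 1 (R): throw ball2 h=7 -> lands@8:L; in-air after throw: [b1@6:L b2@8:L]
Beat 2 (L): throw ball3 h=2 -> lands@4:L; in-air after throw: [b3@4:L b1@6:L b2@8:L]
Beat 3 (R): throw ball4 h=6 -> lands@9:R; in-air after throw: [b3@4:L b1@6:L b2@8:L b4@9:R]
Beat 4 (L): throw ball3 h=7 -> lands@11:R; in-air after throw: [b1@6:L b2@8:L b4@9:R b3@11:R]
Beat 5 (R): throw ball5 h=2 -> lands@7:R; in-air after throw: [b1@6:L b5@7:R b2@8:L b4@9:R b3@11:R]
Beat 6 (L): throw ball1 h=6 -> lands@12:L; in-air after throw: [b5@7:R b2@8:L b4@9:R b3@11:R b1@12:L]
Beat 7 (R): throw ball5 h=7 -> lands@14:L; in-air after throw: [b2@8:L b4@9:R b3@11:R b1@12:L b5@14:L]
Beat 8 (L): throw ball2 h=2 -> lands@10:L; in-air after throw: [b4@9:R b2@10:L b3@11:R b1@12:L b5@14:L]
Beat 9 (R): throw ball4 h=6 -> lands@15:R; in-air after throw: [b2@10:L b3@11:R b1@12:L b5@14:L b4@15:R]
Beat 10 (L): throw ball2 h=7 -> lands@17:R; in-air after throw: [b3@11:R b1@12:L b5@14:L b4@15:R b2@17:R]

Answer: ball3:lands@11:R ball1:lands@12:L ball5:lands@14:L ball4:lands@15:R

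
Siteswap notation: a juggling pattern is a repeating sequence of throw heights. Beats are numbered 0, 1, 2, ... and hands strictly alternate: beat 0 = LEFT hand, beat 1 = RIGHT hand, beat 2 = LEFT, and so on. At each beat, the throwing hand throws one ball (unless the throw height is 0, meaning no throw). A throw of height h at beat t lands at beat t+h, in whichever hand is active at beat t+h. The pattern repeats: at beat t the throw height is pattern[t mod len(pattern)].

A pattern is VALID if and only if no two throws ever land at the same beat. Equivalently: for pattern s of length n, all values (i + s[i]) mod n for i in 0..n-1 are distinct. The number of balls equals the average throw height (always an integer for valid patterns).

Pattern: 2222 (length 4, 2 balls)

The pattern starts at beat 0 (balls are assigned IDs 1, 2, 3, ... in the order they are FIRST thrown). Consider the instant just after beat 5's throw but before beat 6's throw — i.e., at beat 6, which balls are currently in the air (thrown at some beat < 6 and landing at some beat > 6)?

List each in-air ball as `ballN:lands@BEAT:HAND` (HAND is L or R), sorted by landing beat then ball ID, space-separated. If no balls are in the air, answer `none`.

Answer: ball2:lands@7:R

Derivation:
Beat 0 (L): throw ball1 h=2 -> lands@2:L; in-air after throw: [b1@2:L]
Beat 1 (R): throw ball2 h=2 -> lands@3:R; in-air after throw: [b1@2:L b2@3:R]
Beat 2 (L): throw ball1 h=2 -> lands@4:L; in-air after throw: [b2@3:R b1@4:L]
Beat 3 (R): throw ball2 h=2 -> lands@5:R; in-air after throw: [b1@4:L b2@5:R]
Beat 4 (L): throw ball1 h=2 -> lands@6:L; in-air after throw: [b2@5:R b1@6:L]
Beat 5 (R): throw ball2 h=2 -> lands@7:R; in-air after throw: [b1@6:L b2@7:R]
Beat 6 (L): throw ball1 h=2 -> lands@8:L; in-air after throw: [b2@7:R b1@8:L]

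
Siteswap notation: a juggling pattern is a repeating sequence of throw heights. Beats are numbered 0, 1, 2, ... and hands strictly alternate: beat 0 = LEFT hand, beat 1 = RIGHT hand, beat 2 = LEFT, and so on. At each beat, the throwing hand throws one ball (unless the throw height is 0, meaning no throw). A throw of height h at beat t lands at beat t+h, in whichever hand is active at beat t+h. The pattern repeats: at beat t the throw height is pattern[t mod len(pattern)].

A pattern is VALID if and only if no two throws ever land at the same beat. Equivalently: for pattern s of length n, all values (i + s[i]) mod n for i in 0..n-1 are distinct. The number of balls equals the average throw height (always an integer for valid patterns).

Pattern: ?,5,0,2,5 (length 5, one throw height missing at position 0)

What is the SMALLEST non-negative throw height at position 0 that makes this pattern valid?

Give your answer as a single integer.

Answer: 3

Derivation:
i=0: s[i]=? (unknown)
i=1: (1 + 5) mod 5 = 1
i=2: (2 + 0) mod 5 = 2
i=3: (3 + 2) mod 5 = 0
i=4: (4 + 5) mod 5 = 4
Known residues: [0, 1, 2, 4]; need a permutation of 0..4, so missing residue r = 3
Need (0 + s) mod 5 = 3; smallest s = (3 - 0) mod 5 = 3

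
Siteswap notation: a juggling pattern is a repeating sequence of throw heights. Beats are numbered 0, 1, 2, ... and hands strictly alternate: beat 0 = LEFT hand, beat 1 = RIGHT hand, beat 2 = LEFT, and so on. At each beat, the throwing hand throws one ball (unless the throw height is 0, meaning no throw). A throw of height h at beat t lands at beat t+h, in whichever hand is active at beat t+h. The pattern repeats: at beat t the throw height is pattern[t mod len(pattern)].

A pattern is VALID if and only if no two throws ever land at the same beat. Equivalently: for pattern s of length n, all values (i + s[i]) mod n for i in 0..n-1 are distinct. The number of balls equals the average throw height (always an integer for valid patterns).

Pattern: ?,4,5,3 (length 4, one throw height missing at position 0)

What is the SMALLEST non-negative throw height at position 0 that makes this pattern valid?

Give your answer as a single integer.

i=0: s[i]=? (unknown)
i=1: (1 + 4) mod 4 = 1
i=2: (2 + 5) mod 4 = 3
i=3: (3 + 3) mod 4 = 2
Known residues: [1, 2, 3]; need a permutation of 0..3, so missing residue r = 0
Need (0 + s) mod 4 = 0; smallest s = (0 - 0) mod 4 = 0

Answer: 0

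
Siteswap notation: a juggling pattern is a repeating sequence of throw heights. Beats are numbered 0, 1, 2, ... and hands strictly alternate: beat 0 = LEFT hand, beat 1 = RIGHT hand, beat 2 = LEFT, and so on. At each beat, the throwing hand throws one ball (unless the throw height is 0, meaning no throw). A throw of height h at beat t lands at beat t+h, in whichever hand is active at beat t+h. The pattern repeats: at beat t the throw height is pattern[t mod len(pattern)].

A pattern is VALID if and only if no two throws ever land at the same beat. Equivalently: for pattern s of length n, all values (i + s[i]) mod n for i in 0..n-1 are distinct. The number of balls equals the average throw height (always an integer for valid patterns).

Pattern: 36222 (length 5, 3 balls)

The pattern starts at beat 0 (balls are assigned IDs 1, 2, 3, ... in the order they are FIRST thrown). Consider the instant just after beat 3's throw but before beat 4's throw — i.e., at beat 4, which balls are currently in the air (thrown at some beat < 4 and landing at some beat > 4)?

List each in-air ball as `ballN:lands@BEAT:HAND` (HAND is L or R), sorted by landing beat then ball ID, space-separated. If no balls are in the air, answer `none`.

Beat 0 (L): throw ball1 h=3 -> lands@3:R; in-air after throw: [b1@3:R]
Beat 1 (R): throw ball2 h=6 -> lands@7:R; in-air after throw: [b1@3:R b2@7:R]
Beat 2 (L): throw ball3 h=2 -> lands@4:L; in-air after throw: [b1@3:R b3@4:L b2@7:R]
Beat 3 (R): throw ball1 h=2 -> lands@5:R; in-air after throw: [b3@4:L b1@5:R b2@7:R]
Beat 4 (L): throw ball3 h=2 -> lands@6:L; in-air after throw: [b1@5:R b3@6:L b2@7:R]

Answer: ball1:lands@5:R ball2:lands@7:R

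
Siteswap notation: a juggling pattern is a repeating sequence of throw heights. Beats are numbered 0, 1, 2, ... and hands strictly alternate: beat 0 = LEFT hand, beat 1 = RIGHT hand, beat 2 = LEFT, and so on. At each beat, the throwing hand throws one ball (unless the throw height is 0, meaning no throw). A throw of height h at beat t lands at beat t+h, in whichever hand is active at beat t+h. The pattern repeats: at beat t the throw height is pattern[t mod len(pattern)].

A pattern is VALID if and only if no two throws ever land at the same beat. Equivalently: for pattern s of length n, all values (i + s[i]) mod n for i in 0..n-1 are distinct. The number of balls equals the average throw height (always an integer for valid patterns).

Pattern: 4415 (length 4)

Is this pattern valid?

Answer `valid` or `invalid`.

i=0: (i + s[i]) mod n = (0 + 4) mod 4 = 0
i=1: (i + s[i]) mod n = (1 + 4) mod 4 = 1
i=2: (i + s[i]) mod n = (2 + 1) mod 4 = 3
i=3: (i + s[i]) mod n = (3 + 5) mod 4 = 0
Residues: [0, 1, 3, 0], distinct: False

Answer: invalid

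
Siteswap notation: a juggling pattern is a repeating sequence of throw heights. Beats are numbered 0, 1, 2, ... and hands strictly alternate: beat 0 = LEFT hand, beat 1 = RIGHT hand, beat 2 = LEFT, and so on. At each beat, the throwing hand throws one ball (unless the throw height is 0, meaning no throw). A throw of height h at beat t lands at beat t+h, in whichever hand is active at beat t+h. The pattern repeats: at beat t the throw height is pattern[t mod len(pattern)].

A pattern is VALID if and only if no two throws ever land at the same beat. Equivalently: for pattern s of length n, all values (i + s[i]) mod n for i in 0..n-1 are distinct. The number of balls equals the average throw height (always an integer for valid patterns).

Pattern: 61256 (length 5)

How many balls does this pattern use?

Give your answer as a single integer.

Pattern = [6, 1, 2, 5, 6], length n = 5
  position 0: throw height = 6, running sum = 6
  position 1: throw height = 1, running sum = 7
  position 2: throw height = 2, running sum = 9
  position 3: throw height = 5, running sum = 14
  position 4: throw height = 6, running sum = 20
Total sum = 20; balls = sum / n = 20 / 5 = 4

Answer: 4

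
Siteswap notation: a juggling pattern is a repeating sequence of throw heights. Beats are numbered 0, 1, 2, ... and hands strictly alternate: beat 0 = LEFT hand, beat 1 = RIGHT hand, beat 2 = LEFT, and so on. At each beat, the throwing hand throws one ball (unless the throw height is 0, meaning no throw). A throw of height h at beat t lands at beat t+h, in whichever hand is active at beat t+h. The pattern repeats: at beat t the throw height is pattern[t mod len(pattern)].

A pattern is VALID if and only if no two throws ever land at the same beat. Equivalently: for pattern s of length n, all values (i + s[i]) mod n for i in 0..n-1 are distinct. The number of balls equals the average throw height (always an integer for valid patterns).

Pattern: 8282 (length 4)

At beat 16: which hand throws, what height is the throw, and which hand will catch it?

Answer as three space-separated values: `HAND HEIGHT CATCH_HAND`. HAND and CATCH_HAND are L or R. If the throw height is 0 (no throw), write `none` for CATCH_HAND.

Beat 16: 16 mod 2 = 0, so hand = L
Throw height = pattern[16 mod 4] = pattern[0] = 8
Lands at beat 16+8=24, 24 mod 2 = 0, so catch hand = L

Answer: L 8 L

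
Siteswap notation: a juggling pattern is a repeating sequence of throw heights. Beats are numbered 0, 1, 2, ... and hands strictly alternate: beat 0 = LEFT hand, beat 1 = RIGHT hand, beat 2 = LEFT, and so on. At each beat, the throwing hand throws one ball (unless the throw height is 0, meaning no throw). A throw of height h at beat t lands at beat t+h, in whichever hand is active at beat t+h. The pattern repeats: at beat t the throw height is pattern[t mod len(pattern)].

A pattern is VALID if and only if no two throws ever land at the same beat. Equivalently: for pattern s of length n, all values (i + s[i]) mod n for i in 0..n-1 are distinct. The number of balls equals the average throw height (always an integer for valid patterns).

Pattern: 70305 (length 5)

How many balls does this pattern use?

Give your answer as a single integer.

Pattern = [7, 0, 3, 0, 5], length n = 5
  position 0: throw height = 7, running sum = 7
  position 1: throw height = 0, running sum = 7
  position 2: throw height = 3, running sum = 10
  position 3: throw height = 0, running sum = 10
  position 4: throw height = 5, running sum = 15
Total sum = 15; balls = sum / n = 15 / 5 = 3

Answer: 3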